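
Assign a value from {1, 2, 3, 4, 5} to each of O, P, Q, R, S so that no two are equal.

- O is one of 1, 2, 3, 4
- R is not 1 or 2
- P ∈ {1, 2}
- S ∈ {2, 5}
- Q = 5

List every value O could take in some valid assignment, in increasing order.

3, 4

Q has just one choice, so Q = 5. Strike 5 from R, S.
S must be 2 (only option left). So O, P can't be 2.
P has just one choice, so P = 1. Remove 1 from O.
No further eliminations apply; O can still be any of 3, 4.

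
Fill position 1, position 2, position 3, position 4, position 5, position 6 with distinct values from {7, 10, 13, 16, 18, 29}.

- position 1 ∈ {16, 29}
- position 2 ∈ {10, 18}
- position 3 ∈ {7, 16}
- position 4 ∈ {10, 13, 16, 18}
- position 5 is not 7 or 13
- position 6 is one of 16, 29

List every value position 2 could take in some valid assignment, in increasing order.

10, 18

The 6 variables together cover exactly {7, 10, 13, 16, 18, 29} — 6 values for 6 variables — and 7 appears only in position 3's list, so position 3 = 7.
The 5 still-open variables together cover exactly {10, 13, 16, 18, 29} — 5 values for 5 variables — and 13 appears only in position 4's list, so position 4 = 13.
The 2 variables position 1 and position 6 are confined to {16, 29}, which locks those values in; drop them from position 5.
No further eliminations apply; position 2 can still be any of 10, 18.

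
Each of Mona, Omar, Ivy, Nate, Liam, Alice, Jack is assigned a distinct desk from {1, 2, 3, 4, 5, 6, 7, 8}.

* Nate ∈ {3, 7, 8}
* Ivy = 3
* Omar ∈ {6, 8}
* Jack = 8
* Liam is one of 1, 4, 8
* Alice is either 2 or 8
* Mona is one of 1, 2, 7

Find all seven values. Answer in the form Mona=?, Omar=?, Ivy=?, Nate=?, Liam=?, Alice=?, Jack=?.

Ivy must be 3 (only option left). Eliminate 3 elsewhere: Nate.
Jack's domain is down to {8}, so Jack = 8. Eliminate 8 elsewhere: Omar, Nate, Liam, Alice.
Omar has just one choice, so Omar = 6.
Nate must be 7 (only option left). So Mona can't be 7.
Alice has just one choice, so Alice = 2. Strike 2 from Mona.
Mona's domain is down to {1}, so Mona = 1. Remove 1 from Liam.
That leaves Liam = 4.

Mona=1, Omar=6, Ivy=3, Nate=7, Liam=4, Alice=2, Jack=8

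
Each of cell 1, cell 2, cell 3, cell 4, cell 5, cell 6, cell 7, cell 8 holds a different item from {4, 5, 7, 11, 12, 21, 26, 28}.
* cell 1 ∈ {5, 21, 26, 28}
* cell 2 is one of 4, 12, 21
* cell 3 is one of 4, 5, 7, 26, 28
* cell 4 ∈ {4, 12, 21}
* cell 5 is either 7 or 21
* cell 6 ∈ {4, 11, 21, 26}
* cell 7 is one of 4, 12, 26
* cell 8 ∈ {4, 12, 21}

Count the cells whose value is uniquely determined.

3

The 8 variables together cover exactly {4, 5, 7, 11, 12, 21, 26, 28} — 8 values for 8 variables — and 11 appears only in cell 6's list, so cell 6 = 11.
The 3 variables cell 2, cell 4, cell 8 are confined to {4, 12, 21}, which locks those values in; drop them from cell 1, cell 3, cell 5, cell 7.
cell 5 must be 7 (only option left). Eliminate 7 elsewhere: cell 3.
cell 7 has just one choice, so cell 7 = 26. Remove 26 from cell 1, cell 3.
Determined: cell 5=7, cell 6=11, cell 7=26. The other cells each still have more than one consistent value. That makes 3.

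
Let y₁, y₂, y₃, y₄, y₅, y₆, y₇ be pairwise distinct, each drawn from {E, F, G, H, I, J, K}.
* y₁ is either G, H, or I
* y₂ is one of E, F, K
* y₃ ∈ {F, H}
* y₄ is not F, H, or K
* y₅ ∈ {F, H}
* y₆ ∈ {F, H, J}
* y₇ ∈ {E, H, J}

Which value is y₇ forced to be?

Among the 7 variables, K fits only y₂ (and all 7 values in {E, F, G, H, I, J, K} must be used), so y₂ = K.
y₃ and y₅ share exactly the 2 values {F, H}; by pigeonhole those values go to them, so strike F, H from y₁, y₆, y₇.
y₆ has just one choice, so y₆ = J. Eliminate J elsewhere: y₄, y₇.
So y₇ = E.

E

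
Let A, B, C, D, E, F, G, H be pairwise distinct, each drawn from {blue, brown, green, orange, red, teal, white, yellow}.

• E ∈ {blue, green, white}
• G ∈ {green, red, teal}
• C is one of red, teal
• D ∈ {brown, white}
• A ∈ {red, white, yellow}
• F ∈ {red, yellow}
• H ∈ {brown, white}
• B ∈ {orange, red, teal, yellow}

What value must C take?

teal

The 8 variables together cover exactly {blue, brown, green, orange, red, teal, white, yellow} — 8 values for 8 variables — and blue appears only in E's list, so E = blue.
The 7 still-open variables together cover exactly {brown, green, orange, red, teal, white, yellow} — 7 values for 7 variables — and green appears only in G's list, so G = green.
The 6 still-open variables draw from only 6 values {brown, orange, red, teal, white, yellow}, so each is used; only B can be orange, hence B = orange.
The 5 still-open variables draw from only 5 values {brown, red, teal, white, yellow}, so each is used; only C can be teal, hence C = teal.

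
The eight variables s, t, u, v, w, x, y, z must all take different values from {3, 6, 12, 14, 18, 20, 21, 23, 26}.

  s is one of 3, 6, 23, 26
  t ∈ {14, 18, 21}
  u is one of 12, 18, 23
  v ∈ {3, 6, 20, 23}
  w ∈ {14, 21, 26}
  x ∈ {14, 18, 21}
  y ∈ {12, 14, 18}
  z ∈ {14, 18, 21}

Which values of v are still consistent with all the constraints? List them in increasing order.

The 3 variables t, x, z are confined to {14, 18, 21}, which locks those values in; drop them from u, w, y.
That leaves w = 26. Strike 26 from s.
y has just one choice, so y = 12. Remove 12 from u.
u has just one choice, so u = 23. So s, v can't be 23.
No further eliminations apply; v can still be any of 3, 6, 20.

3, 6, 20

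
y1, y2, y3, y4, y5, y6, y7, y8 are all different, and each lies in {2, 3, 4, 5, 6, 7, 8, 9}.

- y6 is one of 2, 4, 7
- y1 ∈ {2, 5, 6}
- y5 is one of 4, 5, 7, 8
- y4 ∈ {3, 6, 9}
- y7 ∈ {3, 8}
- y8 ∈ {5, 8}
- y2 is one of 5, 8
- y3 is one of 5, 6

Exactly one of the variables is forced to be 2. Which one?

y1

Among the 8 variables, 9 fits only y4 (and all 8 values in {2, 3, 4, 5, 6, 7, 8, 9} must be used), so y4 = 9.
The 7 still-open variables draw from only 7 values {2, 3, 4, 5, 6, 7, 8}, so each is used; only y7 can be 3, hence y7 = 3.
The 2 variables y2 and y8 are confined to {5, 8}, which locks those values in; drop them from y1, y3, y5.
y3 must be 6 (only option left). Remove 6 from y1.
So 2 goes to y1.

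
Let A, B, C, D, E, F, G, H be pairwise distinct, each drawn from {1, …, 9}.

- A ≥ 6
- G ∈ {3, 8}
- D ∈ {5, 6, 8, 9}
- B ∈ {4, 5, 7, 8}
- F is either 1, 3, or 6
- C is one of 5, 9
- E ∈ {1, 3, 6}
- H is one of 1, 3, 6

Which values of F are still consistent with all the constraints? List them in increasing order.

The 8 variables together cover exactly {1, 3, 4, 5, 6, 7, 8, 9} — 8 values for 8 variables — and 4 appears only in B's list, so B = 4.
The 7 still-open variables draw from only 7 values {1, 3, 5, 6, 7, 8, 9}, so each is used; only A can be 7, hence A = 7.
E, F, H share exactly the 3 values {1, 3, 6}; by pigeonhole those values go to them, so strike 1, 3, 6 from D, G.
That leaves G = 8. So D can't be 8.
No further eliminations apply; F can still be any of 1, 3, 6.

1, 3, 6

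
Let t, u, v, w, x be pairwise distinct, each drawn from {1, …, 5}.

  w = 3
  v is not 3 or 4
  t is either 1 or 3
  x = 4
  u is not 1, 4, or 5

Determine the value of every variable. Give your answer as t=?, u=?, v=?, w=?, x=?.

w must be 3 (only option left). Eliminate 3 elsewhere: t, u.
x must be 4 (only option left).
t has just one choice, so t = 1. So v can't be 1.
u's domain is down to {2}, so u = 2. Strike 2 from v.
v has just one choice, so v = 5.

t=1, u=2, v=5, w=3, x=4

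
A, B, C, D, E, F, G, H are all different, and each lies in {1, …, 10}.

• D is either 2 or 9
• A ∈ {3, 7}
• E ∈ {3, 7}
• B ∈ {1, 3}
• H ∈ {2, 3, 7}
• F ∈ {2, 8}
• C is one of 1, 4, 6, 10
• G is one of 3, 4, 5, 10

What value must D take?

9

A and E share exactly the 2 values {3, 7}; by pigeonhole those values go to them, so strike 3, 7 from B, G, H.
That leaves B = 1. Remove 1 from C.
H's domain is down to {2}, so H = 2. Eliminate 2 elsewhere: D, F.
So D = 9.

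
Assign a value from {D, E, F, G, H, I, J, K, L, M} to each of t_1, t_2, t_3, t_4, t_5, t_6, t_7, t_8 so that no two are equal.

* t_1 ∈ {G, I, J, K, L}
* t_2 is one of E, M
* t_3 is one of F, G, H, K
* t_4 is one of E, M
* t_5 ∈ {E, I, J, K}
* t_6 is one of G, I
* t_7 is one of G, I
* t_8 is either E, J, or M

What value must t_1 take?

L

t_2 and t_4 between them cover only {E, M} — a naked pair. Remove those values from t_5, t_8.
t_8 has just one choice, so t_8 = J. Eliminate J elsewhere: t_1, t_5.
t_6 and t_7 share exactly the 2 values {G, I}; by pigeonhole those values go to them, so strike G, I from t_1, t_3, t_5.
t_5 has just one choice, so t_5 = K. Remove K from t_1, t_3.
So t_1 = L.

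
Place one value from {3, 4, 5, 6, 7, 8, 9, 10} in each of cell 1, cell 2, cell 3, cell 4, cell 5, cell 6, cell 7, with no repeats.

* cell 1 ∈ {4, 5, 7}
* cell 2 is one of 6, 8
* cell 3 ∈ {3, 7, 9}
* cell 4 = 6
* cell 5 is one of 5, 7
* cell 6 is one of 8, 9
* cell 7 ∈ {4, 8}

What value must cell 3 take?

cell 4 has just one choice, so cell 4 = 6. Strike 6 from cell 2.
cell 2 has just one choice, so cell 2 = 8. Eliminate 8 elsewhere: cell 6, cell 7.
That leaves cell 6 = 9. So cell 3 can't be 9.
cell 7 must be 4 (only option left). Eliminate 4 elsewhere: cell 1.
The 3 still-open variables draw from only 3 values {3, 5, 7}, so each is used; only cell 3 can be 3, hence cell 3 = 3.

3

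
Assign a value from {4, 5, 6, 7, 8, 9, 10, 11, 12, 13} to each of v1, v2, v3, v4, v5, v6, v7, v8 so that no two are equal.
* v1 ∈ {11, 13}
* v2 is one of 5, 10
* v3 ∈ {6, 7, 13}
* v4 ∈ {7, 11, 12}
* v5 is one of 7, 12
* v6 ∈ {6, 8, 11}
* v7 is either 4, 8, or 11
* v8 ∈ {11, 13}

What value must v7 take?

v1 and v8 share exactly the 2 values {11, 13}; by pigeonhole those values go to them, so strike 11, 13 from v3, v4, v6, v7.
v4 and v5 between them cover only {7, 12} — a naked pair. Remove those values from v3.
v3's domain is down to {6}, so v3 = 6. Remove 6 from v6.
v6 has just one choice, so v6 = 8. Eliminate 8 elsewhere: v7.
So v7 = 4.

4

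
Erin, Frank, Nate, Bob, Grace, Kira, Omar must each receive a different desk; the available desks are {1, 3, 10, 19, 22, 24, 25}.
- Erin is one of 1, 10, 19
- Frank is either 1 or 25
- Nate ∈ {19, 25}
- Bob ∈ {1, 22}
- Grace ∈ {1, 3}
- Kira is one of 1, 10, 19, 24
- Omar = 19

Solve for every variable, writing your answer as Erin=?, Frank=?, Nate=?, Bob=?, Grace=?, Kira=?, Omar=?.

Omar has just one choice, so Omar = 19. Remove 19 from Erin, Nate, Kira.
Nate has just one choice, so Nate = 25. Eliminate 25 elsewhere: Frank.
Frank has just one choice, so Frank = 1. So Erin, Bob, Grace, Kira can't be 1.
That leaves Bob = 22.
Grace must be 3 (only option left).
Erin has just one choice, so Erin = 10. Strike 10 from Kira.
Kira's domain is down to {24}, so Kira = 24.

Erin=10, Frank=1, Nate=25, Bob=22, Grace=3, Kira=24, Omar=19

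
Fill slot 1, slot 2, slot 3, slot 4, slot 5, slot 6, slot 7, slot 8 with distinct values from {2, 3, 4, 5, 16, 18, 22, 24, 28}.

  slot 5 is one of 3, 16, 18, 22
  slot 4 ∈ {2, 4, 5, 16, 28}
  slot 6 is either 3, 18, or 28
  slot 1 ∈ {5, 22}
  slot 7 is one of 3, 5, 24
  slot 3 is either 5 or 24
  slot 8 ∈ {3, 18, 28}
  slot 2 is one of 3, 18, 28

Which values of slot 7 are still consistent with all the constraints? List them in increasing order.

slot 2, slot 6, slot 8 between them cover only {3, 18, 28} — a naked triple. Remove those values from slot 4, slot 5, slot 7.
slot 3 and slot 7 share exactly the 2 values {5, 24}; by pigeonhole those values go to them, so strike 5, 24 from slot 1, slot 4.
slot 1 has just one choice, so slot 1 = 22. So slot 5 can't be 22.
slot 5 has just one choice, so slot 5 = 16. Strike 16 from slot 4.
No further eliminations apply; slot 7 can still be any of 5, 24.

5, 24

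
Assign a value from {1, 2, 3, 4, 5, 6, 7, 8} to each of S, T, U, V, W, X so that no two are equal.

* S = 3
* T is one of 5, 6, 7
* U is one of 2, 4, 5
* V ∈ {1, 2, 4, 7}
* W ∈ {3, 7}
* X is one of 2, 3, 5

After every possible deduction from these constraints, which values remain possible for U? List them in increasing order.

2, 4, 5

S has just one choice, so S = 3. Strike 3 from W, X.
W's domain is down to {7}, so W = 7. Eliminate 7 elsewhere: T, V.
No further eliminations apply; U can still be any of 2, 4, 5.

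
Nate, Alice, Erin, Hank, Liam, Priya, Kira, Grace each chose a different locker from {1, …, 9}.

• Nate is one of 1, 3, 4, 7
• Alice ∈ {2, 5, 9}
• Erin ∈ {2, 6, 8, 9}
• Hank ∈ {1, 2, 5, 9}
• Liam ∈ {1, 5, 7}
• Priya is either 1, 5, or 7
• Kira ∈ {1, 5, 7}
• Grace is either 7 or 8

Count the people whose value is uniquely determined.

Liam, Priya, Kira share exactly the 3 values {1, 5, 7}; by pigeonhole those values go to them, so strike 1, 5, 7 from Nate, Alice, Hank, Grace.
Grace's domain is down to {8}, so Grace = 8. Strike 8 from Erin.
The 2 variables Alice and Hank are confined to {2, 9}, which locks those values in; drop them from Erin.
Erin has just one choice, so Erin = 6.
Determined: Erin=6, Grace=8. The other people each still have more than one consistent value. That makes 2.

2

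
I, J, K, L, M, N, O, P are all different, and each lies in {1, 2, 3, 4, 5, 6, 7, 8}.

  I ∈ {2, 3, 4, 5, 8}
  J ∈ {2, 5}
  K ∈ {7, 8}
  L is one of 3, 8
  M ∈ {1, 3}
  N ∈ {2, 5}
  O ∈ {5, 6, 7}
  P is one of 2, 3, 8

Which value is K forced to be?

The 8 variables together cover exactly {1, 2, 3, 4, 5, 6, 7, 8} — 8 values for 8 variables — and 1 appears only in M's list, so M = 1.
The 7 still-open variables draw from only 7 values {2, 3, 4, 5, 6, 7, 8}, so each is used; only I can be 4, hence I = 4.
The 6 still-open variables together cover exactly {2, 3, 5, 6, 7, 8} — 6 values for 6 variables — and 6 appears only in O's list, so O = 6.
Among the 5 still-open variables, 7 fits only K (and all 5 values in {2, 3, 5, 7, 8} must be used), so K = 7.

7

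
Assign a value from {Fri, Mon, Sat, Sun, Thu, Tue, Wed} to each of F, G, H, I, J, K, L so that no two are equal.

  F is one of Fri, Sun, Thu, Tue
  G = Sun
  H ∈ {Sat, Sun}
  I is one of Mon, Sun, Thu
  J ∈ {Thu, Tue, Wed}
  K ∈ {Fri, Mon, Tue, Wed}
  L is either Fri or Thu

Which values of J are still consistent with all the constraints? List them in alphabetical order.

G's domain is down to {Sun}, so G = Sun. Remove Sun from F, H, I.
That leaves H = Sat.
No further eliminations apply; J can still be any of Thu, Tue, Wed.

Thu, Tue, Wed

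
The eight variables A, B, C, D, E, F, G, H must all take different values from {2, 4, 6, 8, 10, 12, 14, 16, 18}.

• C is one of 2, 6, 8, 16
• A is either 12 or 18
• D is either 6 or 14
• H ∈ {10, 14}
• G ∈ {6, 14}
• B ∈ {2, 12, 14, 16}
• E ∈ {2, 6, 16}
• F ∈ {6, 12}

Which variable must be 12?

F

Among the 8 variables, 8 fits only C (and all 8 values in {2, 6, 8, 10, 12, 14, 16, 18} must be used), so C = 8.
The 7 still-open variables together cover exactly {2, 6, 10, 12, 14, 16, 18} — 7 values for 7 variables — and 10 appears only in H's list, so H = 10.
Among the 6 still-open variables, 18 fits only A (and all 6 values in {2, 6, 12, 14, 16, 18} must be used), so A = 18.
D and G between them cover only {6, 14} — a naked pair. Remove those values from B, E, F.
So 12 goes to F.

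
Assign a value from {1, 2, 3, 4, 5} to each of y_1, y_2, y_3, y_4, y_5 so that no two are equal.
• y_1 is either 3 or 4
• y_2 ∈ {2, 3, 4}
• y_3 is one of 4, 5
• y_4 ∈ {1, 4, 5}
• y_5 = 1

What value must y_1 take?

3

y_5 must be 1 (only option left). Eliminate 1 elsewhere: y_4.
The 4 still-open variables together cover exactly {2, 3, 4, 5} — 4 values for 4 variables — and 2 appears only in y_2's list, so y_2 = 2.
The 3 still-open variables draw from only 3 values {3, 4, 5}, so each is used; only y_1 can be 3, hence y_1 = 3.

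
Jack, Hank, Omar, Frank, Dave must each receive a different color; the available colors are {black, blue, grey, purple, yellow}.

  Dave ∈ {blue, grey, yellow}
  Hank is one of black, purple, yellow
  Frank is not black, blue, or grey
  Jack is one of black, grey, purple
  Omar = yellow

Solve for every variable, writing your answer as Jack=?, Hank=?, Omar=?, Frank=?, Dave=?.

Jack=grey, Hank=black, Omar=yellow, Frank=purple, Dave=blue

Omar has just one choice, so Omar = yellow. So Hank, Frank, Dave can't be yellow.
Frank must be purple (only option left). Remove purple from Jack, Hank.
That leaves Hank = black. Remove black from Jack.
That leaves Jack = grey. Strike grey from Dave.
That leaves Dave = blue.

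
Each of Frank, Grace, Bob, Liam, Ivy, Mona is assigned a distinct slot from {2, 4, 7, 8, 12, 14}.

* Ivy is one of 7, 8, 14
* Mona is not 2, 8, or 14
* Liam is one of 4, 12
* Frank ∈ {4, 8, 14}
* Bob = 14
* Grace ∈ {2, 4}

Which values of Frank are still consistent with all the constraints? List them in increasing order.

Bob must be 14 (only option left). Strike 14 from Frank, Ivy.
The 5 still-open variables together cover exactly {2, 4, 7, 8, 12} — 5 values for 5 variables — and 2 appears only in Grace's list, so Grace = 2.
No further eliminations apply; Frank can still be any of 4, 8.

4, 8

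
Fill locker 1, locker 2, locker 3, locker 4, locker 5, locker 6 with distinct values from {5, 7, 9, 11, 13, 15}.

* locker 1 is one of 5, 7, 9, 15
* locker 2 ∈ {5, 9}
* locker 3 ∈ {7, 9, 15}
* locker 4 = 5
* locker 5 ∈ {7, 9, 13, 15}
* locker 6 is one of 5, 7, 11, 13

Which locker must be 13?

locker 5

locker 4's domain is down to {5}, so locker 4 = 5. Remove 5 from locker 1, locker 2, locker 6.
locker 2 must be 9 (only option left). Eliminate 9 elsewhere: locker 1, locker 3, locker 5.
The 4 still-open variables together cover exactly {7, 11, 13, 15} — 4 values for 4 variables — and 11 appears only in locker 6's list, so locker 6 = 11.
The 3 still-open variables draw from only 3 values {7, 13, 15}, so each is used; only locker 5 can be 13, hence locker 5 = 13.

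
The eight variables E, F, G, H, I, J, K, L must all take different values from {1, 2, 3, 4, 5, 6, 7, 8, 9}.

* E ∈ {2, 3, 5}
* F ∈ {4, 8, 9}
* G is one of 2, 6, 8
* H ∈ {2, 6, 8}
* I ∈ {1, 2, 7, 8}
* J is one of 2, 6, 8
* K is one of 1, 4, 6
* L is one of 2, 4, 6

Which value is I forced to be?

7

G, H, J share exactly the 3 values {2, 6, 8}; by pigeonhole those values go to them, so strike 2, 6, 8 from E, F, I, K, L.
L has just one choice, so L = 4. Remove 4 from F, K.
F has just one choice, so F = 9.
That leaves K = 1. Eliminate 1 elsewhere: I.
So I = 7.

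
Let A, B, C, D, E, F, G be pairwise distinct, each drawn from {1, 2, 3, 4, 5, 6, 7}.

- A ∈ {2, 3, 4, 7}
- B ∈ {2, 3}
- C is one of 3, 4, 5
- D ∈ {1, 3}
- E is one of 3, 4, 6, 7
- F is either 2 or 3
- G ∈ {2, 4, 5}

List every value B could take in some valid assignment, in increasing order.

2, 3

The 7 variables draw from only 7 values {1, 2, 3, 4, 5, 6, 7}, so each is used; only D can be 1, hence D = 1.
Among the 6 still-open variables, 6 fits only E (and all 6 values in {2, 3, 4, 5, 6, 7} must be used), so E = 6.
Among the 5 still-open variables, 7 fits only A (and all 5 values in {2, 3, 4, 5, 7} must be used), so A = 7.
B and F share exactly the 2 values {2, 3}; by pigeonhole those values go to them, so strike 2, 3 from C, G.
No further eliminations apply; B can still be any of 2, 3.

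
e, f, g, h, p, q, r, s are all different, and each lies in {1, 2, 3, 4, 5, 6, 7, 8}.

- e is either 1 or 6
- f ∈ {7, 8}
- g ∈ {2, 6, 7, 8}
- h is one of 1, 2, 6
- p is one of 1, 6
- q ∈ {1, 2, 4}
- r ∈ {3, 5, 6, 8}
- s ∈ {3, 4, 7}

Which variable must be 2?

The 8 variables draw from only 8 values {1, 2, 3, 4, 5, 6, 7, 8}, so each is used; only r can be 5, hence r = 5.
Among the 7 still-open variables, 3 fits only s (and all 7 values in {1, 2, 3, 4, 6, 7, 8} must be used), so s = 3.
The 6 still-open variables together cover exactly {1, 2, 4, 6, 7, 8} — 6 values for 6 variables — and 4 appears only in q's list, so q = 4.
The 2 variables e and p are confined to {1, 6}, which locks those values in; drop them from g, h.
So 2 goes to h.

h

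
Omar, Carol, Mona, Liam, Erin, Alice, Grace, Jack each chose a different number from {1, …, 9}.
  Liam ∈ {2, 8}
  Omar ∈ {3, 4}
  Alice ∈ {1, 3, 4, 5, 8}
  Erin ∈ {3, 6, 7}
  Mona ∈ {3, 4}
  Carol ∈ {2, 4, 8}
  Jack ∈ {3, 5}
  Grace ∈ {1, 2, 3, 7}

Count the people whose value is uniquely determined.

The 8 variables together cover exactly {1, 2, 3, 4, 5, 6, 7, 8} — 8 values for 8 variables — and 6 appears only in Erin's list, so Erin = 6.
The 7 still-open variables draw from only 7 values {1, 2, 3, 4, 5, 7, 8}, so each is used; only Grace can be 7, hence Grace = 7.
The 6 still-open variables together cover exactly {1, 2, 3, 4, 5, 8} — 6 values for 6 variables — and 1 appears only in Alice's list, so Alice = 1.
The 5 still-open variables together cover exactly {2, 3, 4, 5, 8} — 5 values for 5 variables — and 5 appears only in Jack's list, so Jack = 5.
Omar and Mona share exactly the 2 values {3, 4}; by pigeonhole those values go to them, so strike 3, 4 from Carol.
Determined: Erin=6, Alice=1, Grace=7, Jack=5. The other people each still have more than one consistent value. That makes 4.

4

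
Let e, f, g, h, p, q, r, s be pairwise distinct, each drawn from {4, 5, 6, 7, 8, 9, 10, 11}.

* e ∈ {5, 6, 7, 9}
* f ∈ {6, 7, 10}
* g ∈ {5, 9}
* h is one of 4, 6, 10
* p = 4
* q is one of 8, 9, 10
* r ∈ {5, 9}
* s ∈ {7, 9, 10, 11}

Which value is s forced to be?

p has just one choice, so p = 4. Remove 4 from h.
Among the 7 still-open variables, 8 fits only q (and all 7 values in {5, 6, 7, 8, 9, 10, 11} must be used), so q = 8.
Among the 6 still-open variables, 11 fits only s (and all 6 values in {5, 6, 7, 9, 10, 11} must be used), so s = 11.

11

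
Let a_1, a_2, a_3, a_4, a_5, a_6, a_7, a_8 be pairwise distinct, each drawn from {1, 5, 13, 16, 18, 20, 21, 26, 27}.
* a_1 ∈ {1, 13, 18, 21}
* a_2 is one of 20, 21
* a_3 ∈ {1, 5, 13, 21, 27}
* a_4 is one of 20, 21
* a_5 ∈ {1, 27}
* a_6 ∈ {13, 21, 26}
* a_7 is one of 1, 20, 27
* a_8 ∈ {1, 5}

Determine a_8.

The 8 variables draw from only 8 values {1, 5, 13, 18, 20, 21, 26, 27}, so each is used; only a_1 can be 18, hence a_1 = 18.
The 7 still-open variables draw from only 7 values {1, 5, 13, 20, 21, 26, 27}, so each is used; only a_6 can be 26, hence a_6 = 26.
The 6 still-open variables draw from only 6 values {1, 5, 13, 20, 21, 27}, so each is used; only a_3 can be 13, hence a_3 = 13.
The 5 still-open variables draw from only 5 values {1, 5, 20, 21, 27}, so each is used; only a_8 can be 5, hence a_8 = 5.

5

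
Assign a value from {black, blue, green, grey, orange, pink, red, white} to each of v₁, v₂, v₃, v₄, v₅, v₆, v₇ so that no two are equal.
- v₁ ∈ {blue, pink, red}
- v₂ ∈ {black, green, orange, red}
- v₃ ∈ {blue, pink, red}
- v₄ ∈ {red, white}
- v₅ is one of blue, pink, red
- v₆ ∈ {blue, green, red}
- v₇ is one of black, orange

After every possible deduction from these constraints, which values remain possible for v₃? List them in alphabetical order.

The 7 variables draw from only 7 values {black, blue, green, orange, pink, red, white}, so each is used; only v₄ can be white, hence v₄ = white.
v₁, v₃, v₅ between them cover only {blue, pink, red} — a naked triple. Remove those values from v₂, v₆.
v₆'s domain is down to {green}, so v₆ = green. Strike green from v₂.
No further eliminations apply; v₃ can still be any of blue, pink, red.

blue, pink, red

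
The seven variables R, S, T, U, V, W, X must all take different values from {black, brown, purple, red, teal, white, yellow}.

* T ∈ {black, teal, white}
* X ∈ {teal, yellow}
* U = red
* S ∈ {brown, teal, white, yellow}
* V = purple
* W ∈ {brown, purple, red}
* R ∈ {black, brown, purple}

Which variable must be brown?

U must be red (only option left). So W can't be red.
That leaves V = purple. Eliminate purple elsewhere: R, W.
So brown goes to W.

W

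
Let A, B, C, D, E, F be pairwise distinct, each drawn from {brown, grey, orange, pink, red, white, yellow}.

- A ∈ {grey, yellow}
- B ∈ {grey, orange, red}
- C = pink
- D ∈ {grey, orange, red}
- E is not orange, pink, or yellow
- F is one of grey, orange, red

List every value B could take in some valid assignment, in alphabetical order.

C's domain is down to {pink}, so C = pink.
The 3 variables B, D, F are confined to {grey, orange, red}, which locks those values in; drop them from A, E.
A has just one choice, so A = yellow.
No further eliminations apply; B can still be any of grey, orange, red.

grey, orange, red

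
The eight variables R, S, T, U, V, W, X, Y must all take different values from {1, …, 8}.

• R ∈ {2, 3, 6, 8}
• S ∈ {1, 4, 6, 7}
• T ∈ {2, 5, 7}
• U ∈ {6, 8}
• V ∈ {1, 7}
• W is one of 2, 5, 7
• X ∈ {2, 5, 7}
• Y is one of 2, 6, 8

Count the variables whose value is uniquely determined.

3

The 8 variables together cover exactly {1, 2, 3, 4, 5, 6, 7, 8} — 8 values for 8 variables — and 3 appears only in R's list, so R = 3.
Among the 7 still-open variables, 4 fits only S (and all 7 values in {1, 2, 4, 5, 6, 7, 8} must be used), so S = 4.
The 6 still-open variables together cover exactly {1, 2, 5, 6, 7, 8} — 6 values for 6 variables — and 1 appears only in V's list, so V = 1.
The 3 variables T, W, X are confined to {2, 5, 7}, which locks those values in; drop them from Y.
Determined: R=3, S=4, V=1. The other variables each still have more than one consistent value. That makes 3.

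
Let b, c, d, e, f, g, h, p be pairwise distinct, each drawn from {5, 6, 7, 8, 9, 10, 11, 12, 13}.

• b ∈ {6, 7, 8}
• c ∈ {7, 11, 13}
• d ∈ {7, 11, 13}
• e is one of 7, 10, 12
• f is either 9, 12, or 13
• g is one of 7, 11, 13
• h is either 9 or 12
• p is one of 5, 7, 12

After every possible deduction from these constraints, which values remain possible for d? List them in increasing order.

7, 11, 13

The 3 variables c, d, g are confined to {7, 11, 13}, which locks those values in; drop them from b, e, f, p.
The 2 variables f and h are confined to {9, 12}, which locks those values in; drop them from e, p.
e has just one choice, so e = 10.
p must be 5 (only option left).
No further eliminations apply; d can still be any of 7, 11, 13.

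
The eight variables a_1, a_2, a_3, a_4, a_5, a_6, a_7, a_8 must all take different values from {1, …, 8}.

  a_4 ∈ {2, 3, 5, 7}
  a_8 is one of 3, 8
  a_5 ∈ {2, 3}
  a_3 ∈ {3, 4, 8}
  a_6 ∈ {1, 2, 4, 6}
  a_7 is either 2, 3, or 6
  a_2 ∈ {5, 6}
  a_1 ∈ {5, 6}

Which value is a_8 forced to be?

The 8 variables draw from only 8 values {1, 2, 3, 4, 5, 6, 7, 8}, so each is used; only a_6 can be 1, hence a_6 = 1.
The 7 still-open variables together cover exactly {2, 3, 4, 5, 6, 7, 8} — 7 values for 7 variables — and 4 appears only in a_3's list, so a_3 = 4.
The 6 still-open variables together cover exactly {2, 3, 5, 6, 7, 8} — 6 values for 6 variables — and 7 appears only in a_4's list, so a_4 = 7.
The 5 still-open variables together cover exactly {2, 3, 5, 6, 8} — 5 values for 5 variables — and 8 appears only in a_8's list, so a_8 = 8.

8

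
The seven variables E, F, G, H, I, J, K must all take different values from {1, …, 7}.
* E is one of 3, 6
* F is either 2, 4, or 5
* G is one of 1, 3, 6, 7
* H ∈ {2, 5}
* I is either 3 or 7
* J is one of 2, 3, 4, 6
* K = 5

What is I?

K has just one choice, so K = 5. Eliminate 5 elsewhere: F, H.
H must be 2 (only option left). Eliminate 2 elsewhere: F, J.
That leaves F = 4. Remove 4 from J.
Among the 4 still-open variables, 1 fits only G (and all 4 values in {1, 3, 6, 7} must be used), so G = 1.
The 3 still-open variables draw from only 3 values {3, 6, 7}, so each is used; only I can be 7, hence I = 7.

7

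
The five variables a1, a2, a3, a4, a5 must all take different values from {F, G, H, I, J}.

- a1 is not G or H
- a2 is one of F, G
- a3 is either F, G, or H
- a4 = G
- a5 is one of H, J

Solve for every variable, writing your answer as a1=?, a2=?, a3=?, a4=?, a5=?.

a1=I, a2=F, a3=H, a4=G, a5=J

a4 has just one choice, so a4 = G. Eliminate G elsewhere: a2, a3.
a2 must be F (only option left). So a1, a3 can't be F.
That leaves a3 = H. So a5 can't be H.
a5's domain is down to {J}, so a5 = J. Remove J from a1.
That leaves a1 = I.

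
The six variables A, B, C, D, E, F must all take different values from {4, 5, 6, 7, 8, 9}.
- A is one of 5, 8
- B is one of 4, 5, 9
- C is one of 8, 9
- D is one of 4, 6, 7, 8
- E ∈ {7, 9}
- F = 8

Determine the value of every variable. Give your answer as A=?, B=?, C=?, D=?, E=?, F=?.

A=5, B=4, C=9, D=6, E=7, F=8

F has just one choice, so F = 8. So A, C, D can't be 8.
A has just one choice, so A = 5. Remove 5 from B.
C's domain is down to {9}, so C = 9. Remove 9 from B, E.
E has just one choice, so E = 7. Eliminate 7 elsewhere: D.
B must be 4 (only option left). Strike 4 from D.
D's domain is down to {6}, so D = 6.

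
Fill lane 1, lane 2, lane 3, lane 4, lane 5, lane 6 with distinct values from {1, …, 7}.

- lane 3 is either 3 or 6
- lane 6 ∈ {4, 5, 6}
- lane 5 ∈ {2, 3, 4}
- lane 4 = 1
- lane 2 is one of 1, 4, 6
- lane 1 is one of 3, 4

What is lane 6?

5

lane 4 has just one choice, so lane 4 = 1. Remove 1 from lane 2.
The 5 still-open variables together cover exactly {2, 3, 4, 5, 6} — 5 values for 5 variables — and 2 appears only in lane 5's list, so lane 5 = 2.
Among the 4 still-open variables, 5 fits only lane 6 (and all 4 values in {3, 4, 5, 6} must be used), so lane 6 = 5.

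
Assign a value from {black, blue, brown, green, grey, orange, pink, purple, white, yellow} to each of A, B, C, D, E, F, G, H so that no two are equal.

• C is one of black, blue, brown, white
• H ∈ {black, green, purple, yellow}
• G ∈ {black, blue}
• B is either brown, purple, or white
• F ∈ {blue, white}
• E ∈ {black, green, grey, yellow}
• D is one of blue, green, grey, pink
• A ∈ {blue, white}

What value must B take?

purple

A and F share exactly the 2 values {blue, white}; by pigeonhole those values go to them, so strike blue, white from B, C, D, G.
G's domain is down to {black}, so G = black. So C, E, H can't be black.
C's domain is down to {brown}, so C = brown. Remove brown from B.
So B = purple.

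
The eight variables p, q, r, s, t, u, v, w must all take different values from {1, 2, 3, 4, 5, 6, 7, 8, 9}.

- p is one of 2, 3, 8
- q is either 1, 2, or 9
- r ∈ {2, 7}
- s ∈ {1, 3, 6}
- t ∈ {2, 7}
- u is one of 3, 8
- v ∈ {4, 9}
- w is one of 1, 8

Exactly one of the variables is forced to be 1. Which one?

w

The 8 variables together cover exactly {1, 2, 3, 4, 6, 7, 8, 9} — 8 values for 8 variables — and 4 appears only in v's list, so v = 4.
Among the 7 still-open variables, 6 fits only s (and all 7 values in {1, 2, 3, 6, 7, 8, 9} must be used), so s = 6.
Among the 6 still-open variables, 9 fits only q (and all 6 values in {1, 2, 3, 7, 8, 9} must be used), so q = 9.
The 5 still-open variables draw from only 5 values {1, 2, 3, 7, 8}, so each is used; only w can be 1, hence w = 1.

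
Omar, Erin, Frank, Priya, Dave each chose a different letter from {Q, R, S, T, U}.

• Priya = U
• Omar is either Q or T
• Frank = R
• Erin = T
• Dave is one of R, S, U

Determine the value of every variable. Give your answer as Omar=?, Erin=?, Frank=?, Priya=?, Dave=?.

Erin has just one choice, so Erin = T. Strike T from Omar.
That leaves Frank = R. So Dave can't be R.
Priya has just one choice, so Priya = U. Eliminate U elsewhere: Dave.
Dave's domain is down to {S}, so Dave = S.
Omar's domain is down to {Q}, so Omar = Q.

Omar=Q, Erin=T, Frank=R, Priya=U, Dave=S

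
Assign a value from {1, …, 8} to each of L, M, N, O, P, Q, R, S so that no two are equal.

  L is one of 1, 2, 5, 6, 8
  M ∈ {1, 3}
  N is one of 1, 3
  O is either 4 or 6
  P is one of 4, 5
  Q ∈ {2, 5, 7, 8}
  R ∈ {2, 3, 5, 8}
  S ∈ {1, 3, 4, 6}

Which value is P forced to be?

5

The 8 variables together cover exactly {1, 2, 3, 4, 5, 6, 7, 8} — 8 values for 8 variables — and 7 appears only in Q's list, so Q = 7.
M and N between them cover only {1, 3} — a naked pair. Remove those values from L, R, S.
The 2 variables O and S are confined to {4, 6}, which locks those values in; drop them from L, P.
So P = 5.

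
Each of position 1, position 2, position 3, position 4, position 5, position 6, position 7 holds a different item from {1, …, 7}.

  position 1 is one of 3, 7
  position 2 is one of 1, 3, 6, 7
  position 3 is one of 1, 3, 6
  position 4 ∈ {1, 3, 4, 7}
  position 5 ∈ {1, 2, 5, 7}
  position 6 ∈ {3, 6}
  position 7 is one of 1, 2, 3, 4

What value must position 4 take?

4

The 7 variables together cover exactly {1, 2, 3, 4, 5, 6, 7} — 7 values for 7 variables — and 5 appears only in position 5's list, so position 5 = 5.
Among the 6 still-open variables, 2 fits only position 7 (and all 6 values in {1, 2, 3, 4, 6, 7} must be used), so position 7 = 2.
The 5 still-open variables together cover exactly {1, 3, 4, 6, 7} — 5 values for 5 variables — and 4 appears only in position 4's list, so position 4 = 4.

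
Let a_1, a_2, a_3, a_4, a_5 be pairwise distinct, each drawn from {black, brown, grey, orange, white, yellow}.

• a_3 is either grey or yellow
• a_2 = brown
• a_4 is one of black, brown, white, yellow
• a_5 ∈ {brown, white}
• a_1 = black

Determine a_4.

yellow

a_1 has just one choice, so a_1 = black. Eliminate black elsewhere: a_4.
a_2 has just one choice, so a_2 = brown. Eliminate brown elsewhere: a_4, a_5.
That leaves a_5 = white. So a_4 can't be white.
So a_4 = yellow.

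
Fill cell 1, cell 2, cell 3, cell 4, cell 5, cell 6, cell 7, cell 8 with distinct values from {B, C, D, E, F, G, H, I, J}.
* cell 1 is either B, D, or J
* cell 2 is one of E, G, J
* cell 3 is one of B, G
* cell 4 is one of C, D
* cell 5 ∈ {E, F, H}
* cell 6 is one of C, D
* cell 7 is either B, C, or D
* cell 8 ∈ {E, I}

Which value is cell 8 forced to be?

The 2 variables cell 4 and cell 6 are confined to {C, D}, which locks those values in; drop them from cell 1, cell 7.
cell 7's domain is down to {B}, so cell 7 = B. So cell 1, cell 3 can't be B.
That leaves cell 1 = J. Strike J from cell 2.
That leaves cell 3 = G. Strike G from cell 2.
cell 2's domain is down to {E}, so cell 2 = E. Eliminate E elsewhere: cell 5, cell 8.
So cell 8 = I.

I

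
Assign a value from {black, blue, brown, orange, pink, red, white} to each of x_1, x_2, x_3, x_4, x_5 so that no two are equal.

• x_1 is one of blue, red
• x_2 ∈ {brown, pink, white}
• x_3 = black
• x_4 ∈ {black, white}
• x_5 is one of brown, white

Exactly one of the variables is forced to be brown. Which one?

x_3 has just one choice, so x_3 = black. Strike black from x_4.
x_4 has just one choice, so x_4 = white. So x_2, x_5 can't be white.
So brown goes to x_5.

x_5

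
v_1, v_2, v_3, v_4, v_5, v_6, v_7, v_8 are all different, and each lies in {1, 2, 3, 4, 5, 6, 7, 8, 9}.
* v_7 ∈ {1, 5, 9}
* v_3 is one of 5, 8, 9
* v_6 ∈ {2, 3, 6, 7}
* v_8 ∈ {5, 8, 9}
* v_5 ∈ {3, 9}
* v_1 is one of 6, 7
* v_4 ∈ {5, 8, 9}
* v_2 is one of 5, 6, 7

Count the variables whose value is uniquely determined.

3

Among the 8 variables, 1 fits only v_7 (and all 8 values in {1, 2, 3, 5, 6, 7, 8, 9} must be used), so v_7 = 1.
Among the 7 still-open variables, 2 fits only v_6 (and all 7 values in {2, 3, 5, 6, 7, 8, 9} must be used), so v_6 = 2.
Among the 6 still-open variables, 3 fits only v_5 (and all 6 values in {3, 5, 6, 7, 8, 9} must be used), so v_5 = 3.
v_3, v_4, v_8 between them cover only {5, 8, 9} — a naked triple. Remove those values from v_2.
Determined: v_5=3, v_6=2, v_7=1. The other variables each still have more than one consistent value. That makes 3.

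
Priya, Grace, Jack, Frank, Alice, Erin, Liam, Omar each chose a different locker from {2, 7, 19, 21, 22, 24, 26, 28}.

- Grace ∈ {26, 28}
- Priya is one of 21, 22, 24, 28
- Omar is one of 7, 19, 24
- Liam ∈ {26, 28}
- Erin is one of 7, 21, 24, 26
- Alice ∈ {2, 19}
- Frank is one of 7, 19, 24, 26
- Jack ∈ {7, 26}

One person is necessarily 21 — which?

Among the 8 variables, 2 fits only Alice (and all 8 values in {2, 7, 19, 21, 22, 24, 26, 28} must be used), so Alice = 2.
Among the 7 still-open variables, 22 fits only Priya (and all 7 values in {7, 19, 21, 22, 24, 26, 28} must be used), so Priya = 22.
Among the 6 still-open variables, 21 fits only Erin (and all 6 values in {7, 19, 21, 24, 26, 28} must be used), so Erin = 21.

Erin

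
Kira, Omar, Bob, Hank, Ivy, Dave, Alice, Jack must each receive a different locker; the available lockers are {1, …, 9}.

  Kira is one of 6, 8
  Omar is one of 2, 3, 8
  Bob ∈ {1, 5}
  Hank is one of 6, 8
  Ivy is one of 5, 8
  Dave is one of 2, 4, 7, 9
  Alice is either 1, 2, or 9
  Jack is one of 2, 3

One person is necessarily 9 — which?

Kira and Hank share exactly the 2 values {6, 8}; by pigeonhole those values go to them, so strike 6, 8 from Omar, Ivy.
That leaves Ivy = 5. Remove 5 from Bob.
That leaves Bob = 1. Remove 1 from Alice.
Omar and Jack share exactly the 2 values {2, 3}; by pigeonhole those values go to them, so strike 2, 3 from Dave, Alice.
So 9 goes to Alice.

Alice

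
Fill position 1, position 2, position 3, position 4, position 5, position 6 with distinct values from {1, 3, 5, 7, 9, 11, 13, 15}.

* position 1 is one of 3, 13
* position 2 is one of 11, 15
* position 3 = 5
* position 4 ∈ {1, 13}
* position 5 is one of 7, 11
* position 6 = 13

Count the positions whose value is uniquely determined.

4

position 3 has just one choice, so position 3 = 5.
position 6's domain is down to {13}, so position 6 = 13. Strike 13 from position 1, position 4.
That leaves position 1 = 3.
position 4 has just one choice, so position 4 = 1.
Determined: position 1=3, position 3=5, position 4=1, position 6=13. The other positions each still have more than one consistent value. That makes 4.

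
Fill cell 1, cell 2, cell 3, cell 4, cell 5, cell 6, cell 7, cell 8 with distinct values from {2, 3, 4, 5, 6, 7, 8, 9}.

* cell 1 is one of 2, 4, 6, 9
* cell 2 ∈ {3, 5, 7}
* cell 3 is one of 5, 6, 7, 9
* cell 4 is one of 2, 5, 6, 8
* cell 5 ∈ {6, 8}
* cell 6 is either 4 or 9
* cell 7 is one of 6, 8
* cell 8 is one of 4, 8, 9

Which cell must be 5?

cell 4

The 8 variables together cover exactly {2, 3, 4, 5, 6, 7, 8, 9} — 8 values for 8 variables — and 3 appears only in cell 2's list, so cell 2 = 3.
Among the 7 still-open variables, 7 fits only cell 3 (and all 7 values in {2, 4, 5, 6, 7, 8, 9} must be used), so cell 3 = 7.
The 6 still-open variables draw from only 6 values {2, 4, 5, 6, 8, 9}, so each is used; only cell 4 can be 5, hence cell 4 = 5.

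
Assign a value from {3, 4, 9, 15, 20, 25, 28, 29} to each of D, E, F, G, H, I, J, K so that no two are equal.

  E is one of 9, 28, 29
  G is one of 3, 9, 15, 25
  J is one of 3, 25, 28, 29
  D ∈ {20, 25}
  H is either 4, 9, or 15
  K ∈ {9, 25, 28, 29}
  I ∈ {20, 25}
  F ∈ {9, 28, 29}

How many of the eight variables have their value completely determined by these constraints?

3

The 8 variables together cover exactly {3, 4, 9, 15, 20, 25, 28, 29} — 8 values for 8 variables — and 4 appears only in H's list, so H = 4.
The 7 still-open variables draw from only 7 values {3, 9, 15, 20, 25, 28, 29}, so each is used; only G can be 15, hence G = 15.
The 6 still-open variables together cover exactly {3, 9, 20, 25, 28, 29} — 6 values for 6 variables — and 3 appears only in J's list, so J = 3.
The 2 variables D and I are confined to {20, 25}, which locks those values in; drop them from K.
Determined: G=15, H=4, J=3. The other variables each still have more than one consistent value. That makes 3.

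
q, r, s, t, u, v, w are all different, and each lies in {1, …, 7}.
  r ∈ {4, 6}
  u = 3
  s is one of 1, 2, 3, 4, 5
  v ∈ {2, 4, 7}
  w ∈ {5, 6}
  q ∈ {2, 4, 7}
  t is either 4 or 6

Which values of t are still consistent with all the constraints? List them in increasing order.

u must be 3 (only option left). Strike 3 from s.
The 6 still-open variables together cover exactly {1, 2, 4, 5, 6, 7} — 6 values for 6 variables — and 1 appears only in s's list, so s = 1.
Among the 5 still-open variables, 5 fits only w (and all 5 values in {2, 4, 5, 6, 7} must be used), so w = 5.
The 2 variables r and t are confined to {4, 6}, which locks those values in; drop them from q, v.
No further eliminations apply; t can still be any of 4, 6.

4, 6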